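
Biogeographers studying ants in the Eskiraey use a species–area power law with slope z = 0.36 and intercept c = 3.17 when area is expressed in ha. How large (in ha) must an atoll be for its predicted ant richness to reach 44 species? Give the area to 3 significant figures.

1490 ha

44 = 3.17 × A^0.36  ⇒  A^0.36 = 44/3.17 = 13.88
ln A = ln(13.88) / 0.36 = 2.6305 / 0.36 = 7.3068
A = e^7.3068 ≈ 1490 ha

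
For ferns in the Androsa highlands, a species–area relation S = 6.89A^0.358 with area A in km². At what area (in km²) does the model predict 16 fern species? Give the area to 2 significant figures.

16 = 6.89 × A^0.358  ⇒  A^0.358 = 16/6.89 = 2.322
ln A = ln(2.322) / 0.358 = 0.8425 / 0.358 = 2.3534
A = e^2.3534 ≈ 10.52 km²

11 km²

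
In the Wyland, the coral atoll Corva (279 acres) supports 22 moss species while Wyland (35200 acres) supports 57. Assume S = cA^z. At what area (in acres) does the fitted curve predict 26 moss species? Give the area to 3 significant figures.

652 acres

z = ln(57/22) / ln(35200/279) = 0.9520 / 4.8376 = 0.1968
c = 22 / 279^0.1968 = 22 / 3.029 = 7.263
A = (26/7.263)^(1/0.1968) ⇒ ln A = ln(3.58)/0.1968 = 6.4801
A = e^6.4801 ≈ 652 acres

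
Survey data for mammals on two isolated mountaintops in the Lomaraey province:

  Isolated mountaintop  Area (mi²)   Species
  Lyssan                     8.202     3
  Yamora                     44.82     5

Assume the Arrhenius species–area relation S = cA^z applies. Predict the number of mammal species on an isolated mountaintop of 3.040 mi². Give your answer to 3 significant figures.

z = ln(5/3) / ln(44.82/8.202) = 0.5108 / 1.6983 = 0.3008
c = 3 / 8.202^0.3008 = 3 / 1.883 = 1.593
S₃ = 1.593 × 3.04^0.3008 = 1.593 × 1.397 ≈ 2.226

2.23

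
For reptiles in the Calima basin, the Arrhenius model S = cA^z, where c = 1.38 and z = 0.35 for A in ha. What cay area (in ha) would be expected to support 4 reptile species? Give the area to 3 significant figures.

4 = 1.38 × A^0.35  ⇒  A^0.35 = 4/1.38 = 2.899
ln A = ln(2.899) / 0.35 = 1.0642 / 0.35 = 3.0406
A = e^3.0406 ≈ 20.92 ha

20.9 ha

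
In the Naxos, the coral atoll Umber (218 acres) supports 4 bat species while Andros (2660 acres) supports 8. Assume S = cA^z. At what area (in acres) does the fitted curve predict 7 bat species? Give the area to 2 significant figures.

z = ln(8/4) / ln(2660/218) = 0.6931 / 2.5016 = 0.2771
c = 4 / 218^0.2771 = 4 / 4.446 = 0.8997
A = (7/0.8997)^(1/0.2771) ⇒ ln A = ln(7.78)/0.2771 = 7.4042
A = e^7.4042 ≈ 1643 acres

1600 acres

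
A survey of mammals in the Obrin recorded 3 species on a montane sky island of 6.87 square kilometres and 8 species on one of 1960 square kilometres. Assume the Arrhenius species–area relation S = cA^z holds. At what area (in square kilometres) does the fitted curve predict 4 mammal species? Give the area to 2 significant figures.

36 square kilometres

z = ln(8/3) / ln(1960/6.87) = 0.9808 / 5.6535 = 0.1735
c = 3 / 6.87^0.1735 = 3 / 1.397 = 2.147
A = (4/2.147)^(1/0.1735) ⇒ ln A = ln(1.863)/0.1735 = 3.5854
A = e^3.5854 ≈ 36.07 square kilometres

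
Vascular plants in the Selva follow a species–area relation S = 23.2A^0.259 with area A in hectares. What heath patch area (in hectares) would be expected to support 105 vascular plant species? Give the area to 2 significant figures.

105 = 23.2 × A^0.259  ⇒  A^0.259 = 105/23.2 = 4.526
ln A = ln(4.526) / 0.259 = 1.5098 / 0.259 = 5.8294
A = e^5.8294 ≈ 340.1 hectares

340 hectares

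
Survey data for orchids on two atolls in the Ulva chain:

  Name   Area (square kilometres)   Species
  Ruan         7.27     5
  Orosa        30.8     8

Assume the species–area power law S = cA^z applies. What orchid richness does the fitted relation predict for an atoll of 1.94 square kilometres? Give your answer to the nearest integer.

3

z = ln(8/5) / ln(30.8/7.27) = 0.4700 / 1.4438 = 0.3255
c = 5 / 7.27^0.3255 = 5 / 1.908 = 2.621
S₃ = 2.621 × 1.94^0.3255 = 2.621 × 1.241 ≈ 3.252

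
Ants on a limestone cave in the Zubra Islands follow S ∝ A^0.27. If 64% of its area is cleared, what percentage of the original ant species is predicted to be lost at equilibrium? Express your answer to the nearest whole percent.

S_new/S_old = (A_new/A_old)^z = 0.36^0.27
= exp(0.27 × ln 0.36) = exp(0.27 × -1.0217) = exp(-0.2758) ≈ 0.7589
Fraction lost = 1 − 0.7589 = 0.2411

24%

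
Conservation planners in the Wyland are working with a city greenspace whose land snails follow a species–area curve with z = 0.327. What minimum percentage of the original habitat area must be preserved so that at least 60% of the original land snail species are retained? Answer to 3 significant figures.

Need (A_new/A_old)^0.327 = 0.6, so A_new/A_old = 0.6^(1/0.327) = 0.6^3.058
ln(A_new/A_old) = ln 0.6 / 0.327 = -0.5108 / 0.327 = -1.5622
A_new/A_old = e^-1.5622 ≈ 0.2097

21.0%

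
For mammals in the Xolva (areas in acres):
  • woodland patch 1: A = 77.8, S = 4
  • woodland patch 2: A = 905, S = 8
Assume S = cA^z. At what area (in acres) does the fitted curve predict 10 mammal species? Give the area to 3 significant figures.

1990 acres

z = ln(8/4) / ln(905/77.8) = 0.6931 / 2.4538 = 0.2825
c = 4 / 77.8^0.2825 = 4 / 3.421 = 1.169
A = (10/1.169)^(1/0.2825) ⇒ ln A = ln(8.553)/0.2825 = 7.5979
A = e^7.5979 ≈ 1994 acres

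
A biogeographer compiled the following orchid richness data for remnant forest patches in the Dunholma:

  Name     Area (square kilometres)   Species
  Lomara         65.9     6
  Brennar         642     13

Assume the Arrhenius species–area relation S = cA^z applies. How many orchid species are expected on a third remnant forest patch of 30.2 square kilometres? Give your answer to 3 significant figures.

z = ln(13/6) / ln(642/65.9) = 0.7732 / 2.2764 = 0.3396
c = 6 / 65.9^0.3396 = 6 / 4.147 = 1.447
S₃ = 1.447 × 30.2^0.3396 = 1.447 × 3.182 ≈ 4.603

4.60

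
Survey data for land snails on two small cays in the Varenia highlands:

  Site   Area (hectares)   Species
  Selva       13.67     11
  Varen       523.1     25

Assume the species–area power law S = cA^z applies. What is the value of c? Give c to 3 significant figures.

z = ln(S₂/S₁) / ln(A₂/A₁) = ln(25/11) / ln(523.1/13.67) = 0.8210 / 3.6446 = 0.2253
c = S₁ / A₁^z = 11 / 13.67^0.2253 = 11 / 1.802 = 6.103

6.10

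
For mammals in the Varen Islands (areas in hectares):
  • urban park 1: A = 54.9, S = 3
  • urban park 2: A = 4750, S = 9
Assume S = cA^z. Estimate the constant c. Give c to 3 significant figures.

z = ln(S₂/S₁) / ln(A₂/A₁) = ln(9/3) / ln(4750/54.9) = 1.0986 / 4.4604 = 0.2463
c = S₁ / A₁^z = 3 / 54.9^0.2463 = 3 / 2.682 = 1.119

1.12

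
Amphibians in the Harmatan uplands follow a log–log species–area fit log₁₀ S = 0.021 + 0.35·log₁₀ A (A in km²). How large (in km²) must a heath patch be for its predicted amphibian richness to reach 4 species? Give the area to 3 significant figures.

45.7 km²

4 = 1.05 × A^0.35  ⇒  A^0.35 = 4/1.05 = 3.811
ln A = ln(3.811) / 0.35 = 1.3379 / 0.35 = 3.8227
A = e^3.8227 ≈ 45.73 km²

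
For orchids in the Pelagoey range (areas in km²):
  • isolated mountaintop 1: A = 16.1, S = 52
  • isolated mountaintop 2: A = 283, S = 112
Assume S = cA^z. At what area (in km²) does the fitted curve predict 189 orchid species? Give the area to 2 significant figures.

z = ln(112/52) / ln(283/16.1) = 0.7673 / 2.8666 = 0.2677
c = 52 / 16.1^0.2677 = 52 / 2.104 = 24.72
A = (189/24.72)^(1/0.2677) ⇒ ln A = ln(7.647)/0.2677 = 7.6004
A = e^7.6004 ≈ 1999 km²

2000 km²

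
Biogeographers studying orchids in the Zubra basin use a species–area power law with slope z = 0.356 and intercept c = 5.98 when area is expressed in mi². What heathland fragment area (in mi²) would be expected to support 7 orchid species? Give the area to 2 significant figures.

1.6 mi²

7 = 5.98 × A^0.356  ⇒  A^0.356 = 7/5.98 = 1.171
ln A = ln(1.171) / 0.356 = 0.1575 / 0.356 = 0.4424
A = e^0.4424 ≈ 1.556 mi²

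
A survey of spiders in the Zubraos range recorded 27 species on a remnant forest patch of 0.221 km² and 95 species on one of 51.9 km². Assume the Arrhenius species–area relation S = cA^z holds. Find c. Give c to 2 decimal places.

z = ln(S₂/S₁) / ln(A₂/A₁) = ln(95/27) / ln(51.9/0.221) = 1.2580 / 5.4589 = 0.2305
c = S₁ / A₁^z = 27 / 0.221^0.2305 = 27 / 0.7062 = 38.23

38.23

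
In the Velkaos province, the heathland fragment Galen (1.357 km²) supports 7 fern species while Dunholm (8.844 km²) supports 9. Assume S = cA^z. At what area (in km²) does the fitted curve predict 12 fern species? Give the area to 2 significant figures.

76 km²

z = ln(9/7) / ln(8.844/1.357) = 0.2513 / 1.8745 = 0.1341
c = 7 / 1.357^0.1341 = 7 / 1.042 = 6.719
A = (12/6.719)^(1/0.1341) ⇒ ln A = ln(1.786)/0.1341 = 4.3255
A = e^4.3255 ≈ 75.6 km²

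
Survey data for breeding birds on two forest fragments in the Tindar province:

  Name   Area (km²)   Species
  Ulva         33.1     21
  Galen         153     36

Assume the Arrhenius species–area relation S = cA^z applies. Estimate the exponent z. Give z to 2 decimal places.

Taking logs: ln S = ln c + z ln A, so z = (ln S₂ − ln S₁)/(ln A₂ − ln A₁).
z = ln(36/21) / ln(153/33.1) = ln(1.714) / ln(4.622) = 0.5390 / 1.5309 = 0.3521

0.35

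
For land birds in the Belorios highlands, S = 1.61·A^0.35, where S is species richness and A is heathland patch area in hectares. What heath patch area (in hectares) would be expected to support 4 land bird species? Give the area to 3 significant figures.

13.5 hectares

4 = 1.61 × A^0.35  ⇒  A^0.35 = 4/1.61 = 2.484
ln A = ln(2.484) / 0.35 = 0.9101 / 0.35 = 2.6002
A = e^2.6002 ≈ 13.47 hectares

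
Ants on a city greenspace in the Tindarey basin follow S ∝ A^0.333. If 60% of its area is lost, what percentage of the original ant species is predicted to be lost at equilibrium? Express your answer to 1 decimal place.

26.3%

S_new/S_old = (A_new/A_old)^z = 0.4^0.333
= exp(0.333 × ln 0.4) = exp(0.333 × -0.9163) = exp(-0.3051) ≈ 0.737
Fraction lost = 1 − 0.737 = 0.263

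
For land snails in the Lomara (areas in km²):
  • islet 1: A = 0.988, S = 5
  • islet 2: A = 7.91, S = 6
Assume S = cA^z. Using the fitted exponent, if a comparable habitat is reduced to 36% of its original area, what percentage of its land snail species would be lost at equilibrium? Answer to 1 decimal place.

z = ln(6/5) / ln(7.91/0.988) = 0.1823 / 2.0802 = 0.0876
S_new/S_old = (A_new/A_old)^z = 0.36^0.0876 = exp(0.0876 × -1.0217) = 0.9143
Fraction lost = 1 − 0.9143 = 0.08565

8.6%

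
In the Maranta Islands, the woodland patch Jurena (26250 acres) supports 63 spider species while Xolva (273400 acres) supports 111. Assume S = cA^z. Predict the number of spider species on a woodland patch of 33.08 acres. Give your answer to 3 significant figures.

12.5

z = ln(111/63) / ln(273400/26250) = 0.5664 / 2.3433 = 0.2417
c = 63 / 26250^0.2417 = 63 / 11.7 = 5.385
S₃ = 5.385 × 33.08^0.2417 = 5.385 × 2.33 ≈ 12.55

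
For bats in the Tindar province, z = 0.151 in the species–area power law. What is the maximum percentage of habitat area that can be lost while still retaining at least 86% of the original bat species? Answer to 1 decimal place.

63.2%

Need (A_new/A_old)^0.151 = 0.86, so A_new/A_old = 0.86^(1/0.151) = 0.86^6.623
ln(A_new/A_old) = ln 0.86 / 0.151 = -0.1508 / 0.151 = -0.9988
A_new/A_old = e^-0.9988 ≈ 0.3683
Fraction that can be lost = 1 − 0.3683 = 0.6317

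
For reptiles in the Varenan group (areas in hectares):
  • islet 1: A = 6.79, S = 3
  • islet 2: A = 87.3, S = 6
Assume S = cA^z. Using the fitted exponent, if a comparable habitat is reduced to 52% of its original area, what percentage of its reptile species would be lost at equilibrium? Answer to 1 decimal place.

16.3%

z = ln(6/3) / ln(87.3/6.79) = 0.6931 / 2.5539 = 0.2714
S_new/S_old = (A_new/A_old)^z = 0.52^0.2714 = exp(0.2714 × -0.6539) = 0.8374
Fraction lost = 1 − 0.8374 = 0.1626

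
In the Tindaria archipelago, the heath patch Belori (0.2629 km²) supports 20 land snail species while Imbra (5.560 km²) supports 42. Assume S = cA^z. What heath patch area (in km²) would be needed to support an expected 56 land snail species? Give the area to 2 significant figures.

18 km²

z = ln(42/20) / ln(5.56/0.2629) = 0.7419 / 3.0516 = 0.2431
c = 20 / 0.2629^0.2431 = 20 / 0.7227 = 27.68
A = (56/27.68)^(1/0.2431) ⇒ ln A = ln(2.023)/0.2431 = 2.8988
A = e^2.8988 ≈ 18.15 km²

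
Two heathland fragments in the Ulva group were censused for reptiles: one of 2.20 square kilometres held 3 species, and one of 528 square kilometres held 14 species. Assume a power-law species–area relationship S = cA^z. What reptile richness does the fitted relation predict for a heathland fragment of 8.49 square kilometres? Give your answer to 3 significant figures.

z = ln(14/3) / ln(528/2.2) = 1.5404 / 5.4806 = 0.2811
c = 3 / 2.2^0.2811 = 3 / 1.248 = 2.404
S₃ = 2.404 × 8.49^0.2811 = 2.404 × 1.824 ≈ 4.385

4.38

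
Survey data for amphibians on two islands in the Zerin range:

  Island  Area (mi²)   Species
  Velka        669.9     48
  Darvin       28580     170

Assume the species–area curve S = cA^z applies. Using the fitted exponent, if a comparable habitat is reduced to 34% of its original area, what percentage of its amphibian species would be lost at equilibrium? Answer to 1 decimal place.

30.5%

z = ln(170/48) / ln(28580/669.9) = 1.2646 / 3.7533 = 0.3369
S_new/S_old = (A_new/A_old)^z = 0.34^0.3369 = exp(0.3369 × -1.0788) = 0.6953
Fraction lost = 1 − 0.6953 = 0.3047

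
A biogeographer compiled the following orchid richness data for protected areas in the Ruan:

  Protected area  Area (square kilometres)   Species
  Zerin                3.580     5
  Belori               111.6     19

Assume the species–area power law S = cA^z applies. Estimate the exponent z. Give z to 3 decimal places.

Taking logs: ln S = ln c + z ln A, so z = (ln S₂ − ln S₁)/(ln A₂ − ln A₁).
z = ln(19/5) / ln(111.6/3.58) = ln(3.8) / ln(31.17) = 1.3350 / 3.4396 = 0.3881

0.388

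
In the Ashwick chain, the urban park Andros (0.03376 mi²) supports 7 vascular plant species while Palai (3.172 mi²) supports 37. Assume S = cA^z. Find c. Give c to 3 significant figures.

z = ln(S₂/S₁) / ln(A₂/A₁) = ln(37/7) / ln(3.172/0.03376) = 1.6650 / 4.5428 = 0.3665
c = S₁ / A₁^z = 7 / 0.03376^0.3665 = 7 / 0.2888 = 24.24

24.2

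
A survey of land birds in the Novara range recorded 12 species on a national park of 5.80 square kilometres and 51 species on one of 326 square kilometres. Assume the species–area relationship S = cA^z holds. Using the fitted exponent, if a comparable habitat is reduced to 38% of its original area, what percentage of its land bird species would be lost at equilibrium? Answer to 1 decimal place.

z = ln(51/12) / ln(326/5.8) = 1.4469 / 4.0290 = 0.3591
S_new/S_old = (A_new/A_old)^z = 0.38^0.3591 = exp(0.3591 × -0.9676) = 0.7065
Fraction lost = 1 − 0.7065 = 0.2935

29.4%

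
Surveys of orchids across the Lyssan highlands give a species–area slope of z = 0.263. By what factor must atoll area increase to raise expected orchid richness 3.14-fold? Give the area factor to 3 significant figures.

77.5

(A₂/A₁)^0.263 = 3.14, so A₂/A₁ = 3.14^(1/0.263) = 3.14^3.802
ln(A₂/A₁) = ln 3.14 / 0.263 = 1.1442 / 0.263 = 4.3507
A₂/A₁ = e^4.3507 ≈ 77.53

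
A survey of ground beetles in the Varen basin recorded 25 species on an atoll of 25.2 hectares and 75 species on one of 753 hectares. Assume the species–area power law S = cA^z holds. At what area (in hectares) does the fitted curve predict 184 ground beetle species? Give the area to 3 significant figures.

12100 hectares

z = ln(75/25) / ln(753/25.2) = 1.0986 / 3.3972 = 0.3234
c = 25 / 25.2^0.3234 = 25 / 2.839 = 8.805
A = (184/8.805)^(1/0.3234) ⇒ ln A = ln(20.9)/0.3234 = 9.3992
A = e^9.3992 ≈ 12079 hectares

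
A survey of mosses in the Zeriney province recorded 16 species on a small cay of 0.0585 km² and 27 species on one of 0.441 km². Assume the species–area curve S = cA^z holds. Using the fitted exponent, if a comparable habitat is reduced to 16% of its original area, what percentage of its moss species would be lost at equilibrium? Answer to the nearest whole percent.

z = ln(27/16) / ln(0.441/0.0585) = 0.5232 / 2.0200 = 0.2590
S_new/S_old = (A_new/A_old)^z = 0.16^0.2590 = exp(0.2590 × -1.8326) = 0.6221
Fraction lost = 1 − 0.6221 = 0.3779

38%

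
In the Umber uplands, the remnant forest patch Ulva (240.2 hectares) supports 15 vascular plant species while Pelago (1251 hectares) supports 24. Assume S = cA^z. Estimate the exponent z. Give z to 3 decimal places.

Taking logs: ln S = ln c + z ln A, so z = (ln S₂ − ln S₁)/(ln A₂ − ln A₁).
z = ln(24/15) / ln(1251/240.2) = ln(1.6) / ln(5.208) = 0.4700 / 1.6502 = 0.2848

0.285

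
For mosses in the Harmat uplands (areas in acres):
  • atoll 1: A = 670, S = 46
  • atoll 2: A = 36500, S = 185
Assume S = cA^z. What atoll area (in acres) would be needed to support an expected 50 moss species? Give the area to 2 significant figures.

z = ln(185/46) / ln(36500/670) = 1.3917 / 3.9978 = 0.3481
c = 46 / 670^0.3481 = 46 / 9.634 = 4.775
A = (50/4.775)^(1/0.3481) ⇒ ln A = ln(10.47)/0.3481 = 6.7468
A = e^6.7468 ≈ 851.3 acres

850 acres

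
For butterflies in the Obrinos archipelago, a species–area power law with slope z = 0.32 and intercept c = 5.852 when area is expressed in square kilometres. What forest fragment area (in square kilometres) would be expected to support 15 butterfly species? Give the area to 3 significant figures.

15 = 5.852 × A^0.32  ⇒  A^0.32 = 15/5.852 = 2.563
ln A = ln(2.563) / 0.32 = 0.9413 / 0.32 = 2.9415
A = e^2.9415 ≈ 18.94 square kilometres

18.9 square kilometres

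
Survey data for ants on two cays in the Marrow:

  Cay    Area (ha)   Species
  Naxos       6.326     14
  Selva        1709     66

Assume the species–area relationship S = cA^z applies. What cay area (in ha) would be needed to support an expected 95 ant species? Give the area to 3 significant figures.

z = ln(66/14) / ln(1709/6.326) = 1.5506 / 5.5990 = 0.2769
c = 14 / 6.326^0.2769 = 14 / 1.667 = 8.4
A = (95/8.4)^(1/0.2769) ⇒ ln A = ln(11.31)/0.2769 = 8.7588
A = e^8.7588 ≈ 6367 ha

6370 ha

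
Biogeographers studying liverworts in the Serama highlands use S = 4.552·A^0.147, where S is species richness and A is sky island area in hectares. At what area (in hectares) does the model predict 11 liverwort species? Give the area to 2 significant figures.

11 = 4.552 × A^0.147  ⇒  A^0.147 = 11/4.552 = 2.417
ln A = ln(2.417) / 0.147 = 0.8823 / 0.147 = 6.0022
A = e^6.0022 ≈ 404.3 hectares

400 hectares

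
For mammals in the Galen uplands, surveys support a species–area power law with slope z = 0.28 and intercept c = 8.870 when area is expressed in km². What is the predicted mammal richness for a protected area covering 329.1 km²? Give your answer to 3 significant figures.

45.0

S = 8.87 × 329.1^0.28
ln S = ln 8.87 + 0.28 × ln 329.1 = 2.1827 + 0.28 × 5.7964 = 3.8057
S = e^3.8057 ≈ 44.95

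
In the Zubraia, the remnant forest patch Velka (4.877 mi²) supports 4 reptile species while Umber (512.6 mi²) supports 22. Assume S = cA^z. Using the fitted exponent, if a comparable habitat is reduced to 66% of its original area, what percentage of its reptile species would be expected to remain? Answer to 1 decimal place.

z = ln(22/4) / ln(512.6/4.877) = 1.7047 / 4.6550 = 0.3662
S_new/S_old = (A_new/A_old)^z = 0.66^0.3662 = exp(0.3662 × -0.4155) = 0.8588

85.9%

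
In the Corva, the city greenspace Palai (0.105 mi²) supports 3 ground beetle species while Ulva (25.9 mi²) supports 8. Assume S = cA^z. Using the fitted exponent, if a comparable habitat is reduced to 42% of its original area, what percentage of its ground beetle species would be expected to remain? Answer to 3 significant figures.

85.7%

z = ln(8/3) / ln(25.9/0.105) = 0.9808 / 5.5080 = 0.1781
S_new/S_old = (A_new/A_old)^z = 0.42^0.1781 = exp(0.1781 × -0.8675) = 0.8569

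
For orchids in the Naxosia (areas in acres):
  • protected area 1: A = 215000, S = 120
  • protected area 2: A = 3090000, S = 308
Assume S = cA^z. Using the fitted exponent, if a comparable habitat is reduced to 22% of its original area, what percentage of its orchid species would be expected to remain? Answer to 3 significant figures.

z = ln(308/120) / ln(3090000/215000) = 0.9426 / 2.6653 = 0.3537
S_new/S_old = (A_new/A_old)^z = 0.22^0.3537 = exp(0.3537 × -1.5141) = 0.5854

58.5%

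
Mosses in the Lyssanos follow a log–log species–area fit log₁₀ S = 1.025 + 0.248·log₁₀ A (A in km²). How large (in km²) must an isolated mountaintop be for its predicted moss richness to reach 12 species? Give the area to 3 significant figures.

1.65 km²

12 = 10.59 × A^0.248  ⇒  A^0.248 = 12/10.59 = 1.133
ln A = ln(1.133) / 0.248 = 0.1248 / 0.248 = 0.5031
A = e^0.5031 ≈ 1.654 km²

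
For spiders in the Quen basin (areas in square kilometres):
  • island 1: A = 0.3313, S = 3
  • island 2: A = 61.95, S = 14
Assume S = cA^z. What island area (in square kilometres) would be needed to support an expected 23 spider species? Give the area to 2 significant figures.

330 square kilometres

z = ln(14/3) / ln(61.95/0.3313) = 1.5404 / 5.2311 = 0.2945
c = 3 / 0.3313^0.2945 = 3 / 0.7223 = 4.153
A = (23/4.153)^(1/0.2945) ⇒ ln A = ln(5.538)/0.2945 = 5.8121
A = e^5.8121 ≈ 334.3 square kilometres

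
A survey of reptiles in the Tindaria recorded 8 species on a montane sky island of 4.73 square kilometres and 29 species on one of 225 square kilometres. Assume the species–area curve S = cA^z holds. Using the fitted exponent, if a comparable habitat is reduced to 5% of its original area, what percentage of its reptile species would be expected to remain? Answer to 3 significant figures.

36.8%

z = ln(29/8) / ln(225/4.73) = 1.2879 / 3.8622 = 0.3335
S_new/S_old = (A_new/A_old)^z = 0.05^0.3335 = exp(0.3335 × -2.9957) = 0.3683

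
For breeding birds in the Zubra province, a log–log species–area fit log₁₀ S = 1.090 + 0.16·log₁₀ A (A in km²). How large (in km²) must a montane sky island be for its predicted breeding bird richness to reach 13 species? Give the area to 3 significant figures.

13 = 12.3 × A^0.16  ⇒  A^0.16 = 13/12.3 = 1.057
ln A = ln(1.057) / 0.16 = 0.0551 / 0.16 = 0.3446
A = e^0.3446 ≈ 1.411 km²

1.41 km²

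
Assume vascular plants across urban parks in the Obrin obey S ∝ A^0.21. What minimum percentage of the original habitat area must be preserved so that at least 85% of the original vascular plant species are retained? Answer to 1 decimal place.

Need (A_new/A_old)^0.21 = 0.85, so A_new/A_old = 0.85^(1/0.21) = 0.85^4.762
ln(A_new/A_old) = ln 0.85 / 0.21 = -0.1625 / 0.21 = -0.7739
A_new/A_old = e^-0.7739 ≈ 0.4612

46.1%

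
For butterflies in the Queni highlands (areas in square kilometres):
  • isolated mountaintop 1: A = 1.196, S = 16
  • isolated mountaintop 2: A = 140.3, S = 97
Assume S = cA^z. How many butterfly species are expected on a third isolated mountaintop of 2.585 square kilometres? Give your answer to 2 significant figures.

21

z = ln(97/16) / ln(140.3/1.196) = 1.8021 / 4.7648 = 0.3782
c = 16 / 1.196^0.3782 = 16 / 1.07 = 14.95
S₃ = 14.95 × 2.585^0.3782 = 14.95 × 1.432 ≈ 21.42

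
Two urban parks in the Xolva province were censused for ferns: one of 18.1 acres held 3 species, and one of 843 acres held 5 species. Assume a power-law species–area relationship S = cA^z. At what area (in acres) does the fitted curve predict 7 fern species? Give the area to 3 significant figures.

z = ln(5/3) / ln(843/18.1) = 0.5108 / 3.8411 = 0.1330
c = 3 / 18.1^0.1330 = 3 / 1.47 = 2.041
A = (7/2.041)^(1/0.1330) ⇒ ln A = ln(3.43)/0.1330 = 9.2670
A = e^9.2670 ≈ 10583 acres

10600 acres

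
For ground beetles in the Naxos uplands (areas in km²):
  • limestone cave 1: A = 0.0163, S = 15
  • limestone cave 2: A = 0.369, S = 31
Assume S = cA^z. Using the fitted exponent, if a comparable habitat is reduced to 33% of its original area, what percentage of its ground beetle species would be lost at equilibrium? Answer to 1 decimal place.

z = ln(31/15) / ln(0.369/0.0163) = 0.7259 / 3.1196 = 0.2327
S_new/S_old = (A_new/A_old)^z = 0.33^0.2327 = exp(0.2327 × -1.1087) = 0.7726
Fraction lost = 1 − 0.7726 = 0.2274

22.7%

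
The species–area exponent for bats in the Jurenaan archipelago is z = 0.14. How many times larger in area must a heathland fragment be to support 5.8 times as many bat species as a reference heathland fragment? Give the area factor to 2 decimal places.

(A₂/A₁)^0.14 = 5.8, so A₂/A₁ = 5.8^(1/0.14) = 5.8^7.143
ln(A₂/A₁) = ln 5.8 / 0.14 = 1.7579 / 0.14 = 12.5561
A₂/A₁ = e^12.5561 ≈ 283829

283829.22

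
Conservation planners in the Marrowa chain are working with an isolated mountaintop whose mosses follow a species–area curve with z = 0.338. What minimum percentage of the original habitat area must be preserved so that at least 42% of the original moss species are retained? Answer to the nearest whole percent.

8%

Need (A_new/A_old)^0.338 = 0.42, so A_new/A_old = 0.42^(1/0.338) = 0.42^2.959
ln(A_new/A_old) = ln 0.42 / 0.338 = -0.8675 / 0.338 = -2.5666
A_new/A_old = e^-2.5666 ≈ 0.0768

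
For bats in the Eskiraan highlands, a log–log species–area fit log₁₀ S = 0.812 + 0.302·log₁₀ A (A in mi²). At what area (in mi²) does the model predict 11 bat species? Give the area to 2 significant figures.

11 = 6.486 × A^0.302  ⇒  A^0.302 = 11/6.486 = 1.696
ln A = ln(1.696) / 0.302 = 0.5282 / 0.302 = 1.7490
A = e^1.7490 ≈ 5.749 mi²

5.7 mi²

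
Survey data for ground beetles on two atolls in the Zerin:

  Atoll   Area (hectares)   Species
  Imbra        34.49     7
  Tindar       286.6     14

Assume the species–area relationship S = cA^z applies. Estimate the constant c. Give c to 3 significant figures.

2.20

z = ln(S₂/S₁) / ln(A₂/A₁) = ln(14/7) / ln(286.6/34.49) = 0.6931 / 2.1174 = 0.3274
c = S₁ / A₁^z = 7 / 34.49^0.3274 = 7 / 3.187 = 2.196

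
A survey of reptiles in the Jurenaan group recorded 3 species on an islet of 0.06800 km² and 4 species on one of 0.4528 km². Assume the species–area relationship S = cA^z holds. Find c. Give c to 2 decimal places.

z = ln(S₂/S₁) / ln(A₂/A₁) = ln(4/3) / ln(0.4528/0.068) = 0.2877 / 1.8959 = 0.1517
c = S₁ / A₁^z = 3 / 0.068^0.1517 = 3 / 0.665 = 4.511

4.51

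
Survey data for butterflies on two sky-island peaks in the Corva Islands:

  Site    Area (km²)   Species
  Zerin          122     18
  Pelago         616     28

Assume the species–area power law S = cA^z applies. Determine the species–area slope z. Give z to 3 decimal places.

Taking logs: ln S = ln c + z ln A, so z = (ln S₂ − ln S₁)/(ln A₂ − ln A₁).
z = ln(28/18) / ln(616/122) = ln(1.556) / ln(5.049) = 0.4418 / 1.6192 = 0.2729

0.273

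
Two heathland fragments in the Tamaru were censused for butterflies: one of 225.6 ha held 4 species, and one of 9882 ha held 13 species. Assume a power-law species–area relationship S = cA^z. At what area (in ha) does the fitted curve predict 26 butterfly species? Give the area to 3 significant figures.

z = ln(13/4) / ln(9882/225.6) = 1.1787 / 3.7797 = 0.3118
c = 4 / 225.6^0.3118 = 4 / 5.418 = 0.7382
A = (26/0.7382)^(1/0.3118) ⇒ ln A = ln(35.22)/0.3118 = 11.4213
A = e^11.4213 ≈ 91240 ha

91200 ha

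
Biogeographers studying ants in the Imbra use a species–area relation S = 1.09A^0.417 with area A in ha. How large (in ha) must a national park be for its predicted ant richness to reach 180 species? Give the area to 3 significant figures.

180 = 1.09 × A^0.417  ⇒  A^0.417 = 180/1.09 = 165.1
ln A = ln(165.1) / 0.417 = 5.1068 / 0.417 = 12.2465
A = e^12.2465 ≈ 208245 ha

208000 ha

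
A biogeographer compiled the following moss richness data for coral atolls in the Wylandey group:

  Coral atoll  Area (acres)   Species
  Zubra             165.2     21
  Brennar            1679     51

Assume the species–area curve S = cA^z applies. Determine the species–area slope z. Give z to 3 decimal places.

Taking logs: ln S = ln c + z ln A, so z = (ln S₂ − ln S₁)/(ln A₂ − ln A₁).
z = ln(51/21) / ln(1679/165.2) = ln(2.429) / ln(10.16) = 0.8873 / 2.3188 = 0.3827

0.383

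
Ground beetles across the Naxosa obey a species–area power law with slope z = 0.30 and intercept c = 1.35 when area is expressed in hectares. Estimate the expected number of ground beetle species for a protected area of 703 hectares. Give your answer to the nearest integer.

10

S = 1.35 × 703^0.3
ln S = ln 1.35 + 0.3 × ln 703 = 0.3001 + 0.3 × 6.5554 = 2.2667
S = e^2.2667 ≈ 9.648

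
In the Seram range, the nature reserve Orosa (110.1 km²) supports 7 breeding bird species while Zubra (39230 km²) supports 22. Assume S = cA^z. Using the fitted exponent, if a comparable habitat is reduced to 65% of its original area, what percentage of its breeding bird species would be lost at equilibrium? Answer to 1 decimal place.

z = ln(22/7) / ln(39230/110.1) = 1.1451 / 5.8758 = 0.1949
S_new/S_old = (A_new/A_old)^z = 0.65^0.1949 = exp(0.1949 × -0.4308) = 0.9195
Fraction lost = 1 − 0.9195 = 0.08053

8.1%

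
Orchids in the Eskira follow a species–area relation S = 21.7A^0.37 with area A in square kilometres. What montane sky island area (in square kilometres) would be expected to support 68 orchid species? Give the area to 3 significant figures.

21.9 square kilometres

68 = 21.7 × A^0.37  ⇒  A^0.37 = 68/21.7 = 3.134
ln A = ln(3.134) / 0.37 = 1.1422 / 0.37 = 3.0870
A = e^3.0870 ≈ 21.91 square kilometres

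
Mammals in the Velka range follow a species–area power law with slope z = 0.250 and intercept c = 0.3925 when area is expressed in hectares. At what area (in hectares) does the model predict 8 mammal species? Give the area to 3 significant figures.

8 = 0.3925 × A^0.25  ⇒  A^0.25 = 8/0.3925 = 20.38
ln A = ln(20.38) / 0.25 = 3.0147 / 0.25 = 12.0586
A = e^12.0586 ≈ 172584 hectares

173000 hectares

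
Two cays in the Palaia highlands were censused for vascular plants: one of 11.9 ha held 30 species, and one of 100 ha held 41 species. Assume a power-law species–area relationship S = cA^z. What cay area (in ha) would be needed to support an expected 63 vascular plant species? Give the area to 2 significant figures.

z = ln(41/30) / ln(100/11.9) = 0.3124 / 2.1286 = 0.1467
c = 30 / 11.9^0.1467 = 30 / 1.438 = 20.86
A = (63/20.86)^(1/0.1467) ⇒ ln A = ln(3.02)/0.1467 = 7.5324
A = e^7.5324 ≈ 1868 ha

1900 ha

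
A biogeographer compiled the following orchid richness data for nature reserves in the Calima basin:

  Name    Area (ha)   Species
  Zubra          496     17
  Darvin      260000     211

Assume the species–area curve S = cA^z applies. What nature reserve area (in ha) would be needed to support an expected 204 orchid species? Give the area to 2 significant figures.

z = ln(211/17) / ln(260000/496) = 2.5186 / 6.2619 = 0.4022
c = 17 / 496^0.4022 = 17 / 12.14 = 1.4
A = (204/1.4)^(1/0.4022) ⇒ ln A = ln(145.7)/0.4022 = 12.3846
A = e^12.3846 ≈ 239081 ha

240000 ha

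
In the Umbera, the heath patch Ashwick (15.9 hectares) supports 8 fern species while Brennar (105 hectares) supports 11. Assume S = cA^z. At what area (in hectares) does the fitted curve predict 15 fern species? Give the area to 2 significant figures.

z = ln(11/8) / ln(105/15.9) = 0.3185 / 1.8876 = 0.1687
c = 8 / 15.9^0.1687 = 8 / 1.595 = 5.017
A = (15/5.017)^(1/0.1687) ⇒ ln A = ln(2.99)/0.1687 = 6.4924
A = e^6.4924 ≈ 660.1 hectares

660 hectares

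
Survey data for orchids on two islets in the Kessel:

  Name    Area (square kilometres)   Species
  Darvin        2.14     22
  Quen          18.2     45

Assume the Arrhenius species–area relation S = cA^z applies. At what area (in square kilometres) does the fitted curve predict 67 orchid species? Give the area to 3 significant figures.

59.9 square kilometres

z = ln(45/22) / ln(18.2/2.14) = 0.7156 / 2.1406 = 0.3343
c = 22 / 2.14^0.3343 = 22 / 1.29 = 17.06
A = (67/17.06)^(1/0.3343) ⇒ ln A = ln(3.927)/0.3343 = 4.0920
A = e^4.0920 ≈ 59.86 square kilometres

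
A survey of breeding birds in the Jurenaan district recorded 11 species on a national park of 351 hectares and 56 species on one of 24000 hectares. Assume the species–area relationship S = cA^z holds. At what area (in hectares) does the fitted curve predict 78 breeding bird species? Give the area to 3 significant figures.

56700 hectares

z = ln(56/11) / ln(24000/351) = 1.6275 / 4.2250 = 0.3852
c = 11 / 351^0.3852 = 11 / 9.56 = 1.151
A = (78/1.151)^(1/0.3852) ⇒ ln A = ln(67.79)/0.3852 = 10.9460
A = e^10.9460 ≈ 56729 hectares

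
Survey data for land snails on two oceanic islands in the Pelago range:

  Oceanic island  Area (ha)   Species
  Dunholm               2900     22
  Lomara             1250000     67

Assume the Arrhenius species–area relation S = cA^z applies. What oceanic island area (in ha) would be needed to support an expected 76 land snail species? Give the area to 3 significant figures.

z = ln(67/22) / ln(1250000/2900) = 1.1137 / 6.0662 = 0.1836
c = 22 / 2900^0.1836 = 22 / 4.322 = 5.091
A = (76/5.091)^(1/0.1836) ⇒ ln A = ln(14.93)/0.1836 = 14.7252
A = e^14.7252 ≈ 2483584 ha

2480000 ha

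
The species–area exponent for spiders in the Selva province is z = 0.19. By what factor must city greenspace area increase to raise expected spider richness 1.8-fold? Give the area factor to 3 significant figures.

22.1

(A₂/A₁)^0.19 = 1.8, so A₂/A₁ = 1.8^(1/0.19) = 1.8^5.263
ln(A₂/A₁) = ln 1.8 / 0.19 = 0.5878 / 0.19 = 3.0936
A₂/A₁ = e^3.0936 ≈ 22.06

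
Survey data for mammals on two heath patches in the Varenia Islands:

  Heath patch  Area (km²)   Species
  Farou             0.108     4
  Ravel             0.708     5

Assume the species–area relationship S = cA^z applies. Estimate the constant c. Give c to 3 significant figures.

5.21

z = ln(S₂/S₁) / ln(A₂/A₁) = ln(5/4) / ln(0.708/0.108) = 0.2231 / 1.8803 = 0.1187
c = S₁ / A₁^z = 4 / 0.108^0.1187 = 4 / 0.7679 = 5.209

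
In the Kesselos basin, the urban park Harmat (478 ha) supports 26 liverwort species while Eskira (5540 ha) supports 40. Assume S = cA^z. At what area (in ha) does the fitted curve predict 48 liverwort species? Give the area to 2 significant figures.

16000 ha

z = ln(40/26) / ln(5540/478) = 0.4308 / 2.4501 = 0.1758
c = 26 / 478^0.1758 = 26 / 2.959 = 8.788
A = (48/8.788)^(1/0.1758) ⇒ ln A = ln(5.462)/0.1758 = 9.6567
A = e^9.6567 ≈ 15627 ha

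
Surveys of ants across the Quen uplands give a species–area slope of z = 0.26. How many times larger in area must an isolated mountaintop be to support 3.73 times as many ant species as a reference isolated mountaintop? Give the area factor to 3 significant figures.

158

(A₂/A₁)^0.26 = 3.73, so A₂/A₁ = 3.73^(1/0.26) = 3.73^3.846
ln(A₂/A₁) = ln 3.73 / 0.26 = 1.3164 / 0.26 = 5.0631
A₂/A₁ = e^5.0631 ≈ 158.1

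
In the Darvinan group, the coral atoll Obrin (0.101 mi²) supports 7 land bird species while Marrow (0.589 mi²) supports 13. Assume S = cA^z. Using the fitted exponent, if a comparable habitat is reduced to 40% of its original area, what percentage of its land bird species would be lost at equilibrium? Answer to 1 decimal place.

z = ln(13/7) / ln(0.589/0.101) = 0.6190 / 1.7633 = 0.3511
S_new/S_old = (A_new/A_old)^z = 0.4^0.3511 = exp(0.3511 × -0.9163) = 0.7249
Fraction lost = 1 − 0.7249 = 0.2751

27.5%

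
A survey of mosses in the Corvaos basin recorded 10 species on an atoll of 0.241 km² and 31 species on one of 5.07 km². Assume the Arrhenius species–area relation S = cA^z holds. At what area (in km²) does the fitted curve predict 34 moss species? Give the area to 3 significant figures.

z = ln(31/10) / ln(5.07/0.241) = 1.1314 / 3.0463 = 0.3714
c = 10 / 0.241^0.3714 = 10 / 0.5895 = 16.96
A = (34/16.96)^(1/0.3714) ⇒ ln A = ln(2.004)/0.3714 = 1.8721
A = e^1.8721 ≈ 6.502 km²

6.50 km²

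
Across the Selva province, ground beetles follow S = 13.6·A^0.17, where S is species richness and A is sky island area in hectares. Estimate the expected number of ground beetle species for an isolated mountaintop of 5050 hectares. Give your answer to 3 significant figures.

58.0

S = 13.6 × 5050^0.17
ln S = ln 13.6 + 0.17 × ln 5050 = 2.6101 + 0.17 × 8.5271 = 4.0597
S = e^4.0597 ≈ 57.96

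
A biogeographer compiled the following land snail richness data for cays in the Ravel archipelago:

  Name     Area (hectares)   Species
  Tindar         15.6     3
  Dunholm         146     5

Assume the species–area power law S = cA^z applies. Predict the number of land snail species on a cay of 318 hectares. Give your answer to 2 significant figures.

z = ln(5/3) / ln(146/15.6) = 0.5108 / 2.2363 = 0.2284
c = 3 / 15.6^0.2284 = 3 / 1.873 = 1.602
S₃ = 1.602 × 318^0.2284 = 1.602 × 3.729 ≈ 5.973

6.0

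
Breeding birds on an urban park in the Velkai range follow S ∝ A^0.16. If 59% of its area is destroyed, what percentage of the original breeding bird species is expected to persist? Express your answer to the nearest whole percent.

S_new/S_old = (A_new/A_old)^z = 0.41^0.16
= exp(0.16 × ln 0.41) = exp(0.16 × -0.8916) = exp(-0.1427) ≈ 0.8671

87%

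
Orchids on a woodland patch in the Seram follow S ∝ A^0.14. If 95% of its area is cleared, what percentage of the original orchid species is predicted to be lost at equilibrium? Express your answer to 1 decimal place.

34.3%

S_new/S_old = (A_new/A_old)^z = 0.05^0.14
= exp(0.14 × ln 0.05) = exp(0.14 × -2.9957) = exp(-0.4194) ≈ 0.6574
Fraction lost = 1 − 0.6574 = 0.3426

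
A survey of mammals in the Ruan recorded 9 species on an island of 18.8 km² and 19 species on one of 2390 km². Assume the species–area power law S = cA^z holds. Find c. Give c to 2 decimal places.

5.72

z = ln(S₂/S₁) / ln(A₂/A₁) = ln(19/9) / ln(2390/18.8) = 0.7472 / 4.8452 = 0.1542
c = S₁ / A₁^z = 9 / 18.8^0.1542 = 9 / 1.572 = 5.725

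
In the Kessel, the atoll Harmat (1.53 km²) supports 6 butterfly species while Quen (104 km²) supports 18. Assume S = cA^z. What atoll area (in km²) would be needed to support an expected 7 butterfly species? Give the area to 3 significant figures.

2.77 km²

z = ln(18/6) / ln(104/1.53) = 1.0986 / 4.2191 = 0.2604
c = 6 / 1.53^0.2604 = 6 / 1.117 = 5.371
A = (7/5.371)^(1/0.2604) ⇒ ln A = ln(1.303)/0.2604 = 1.0173
A = e^1.0173 ≈ 2.766 km²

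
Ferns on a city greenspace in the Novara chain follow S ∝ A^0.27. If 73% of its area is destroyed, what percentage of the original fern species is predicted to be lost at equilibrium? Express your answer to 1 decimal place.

S_new/S_old = (A_new/A_old)^z = 0.27^0.27
= exp(0.27 × ln 0.27) = exp(0.27 × -1.3093) = exp(-0.3535) ≈ 0.7022
Fraction lost = 1 − 0.7022 = 0.2978

29.8%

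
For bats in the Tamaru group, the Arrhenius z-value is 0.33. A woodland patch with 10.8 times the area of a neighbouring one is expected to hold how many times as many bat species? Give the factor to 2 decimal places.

2.19

S₂/S₁ = (A₂/A₁)^z = 10.8^0.33
ln(S₂/S₁) = 0.33 × ln 10.8 = 0.33 × 2.3795 = 0.7853
S₂/S₁ = e^0.7853 ≈ 2.193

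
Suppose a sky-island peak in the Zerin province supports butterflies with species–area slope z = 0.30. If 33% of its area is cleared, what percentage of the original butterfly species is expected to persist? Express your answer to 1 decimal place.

88.7%

S_new/S_old = (A_new/A_old)^z = 0.67^0.3
= exp(0.3 × ln 0.67) = exp(0.3 × -0.4005) = exp(-0.1201) ≈ 0.8868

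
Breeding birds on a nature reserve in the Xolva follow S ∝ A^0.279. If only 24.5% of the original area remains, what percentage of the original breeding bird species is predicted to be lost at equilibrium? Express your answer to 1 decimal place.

32.5%

S_new/S_old = (A_new/A_old)^z = 0.245^0.279
= exp(0.279 × ln 0.245) = exp(0.279 × -1.4065) = exp(-0.3924) ≈ 0.6754
Fraction lost = 1 − 0.6754 = 0.3246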